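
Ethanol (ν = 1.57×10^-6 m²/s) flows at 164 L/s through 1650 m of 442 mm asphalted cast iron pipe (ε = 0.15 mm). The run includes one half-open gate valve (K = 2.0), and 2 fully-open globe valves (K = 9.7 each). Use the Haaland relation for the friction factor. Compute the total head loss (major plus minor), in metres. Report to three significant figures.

H_L ≈ 4.96 m

V = 4Q/(πD²) = 1.069 m/s; V²/2g = 0.05823 m
Re = 3.01×10^5, ε/D = 3.39×10^-4 → f = 0.01707 (Haaland)
Major: h_f = f(L/D)·V²/2g = 0.01707·3733·0.05823 = 3.710 m
Minor: ΣK = 21.4; h_m = ΣK·V²/2g = 1.246 m
Total H_L = 3.710 + 1.246 = 4.956 m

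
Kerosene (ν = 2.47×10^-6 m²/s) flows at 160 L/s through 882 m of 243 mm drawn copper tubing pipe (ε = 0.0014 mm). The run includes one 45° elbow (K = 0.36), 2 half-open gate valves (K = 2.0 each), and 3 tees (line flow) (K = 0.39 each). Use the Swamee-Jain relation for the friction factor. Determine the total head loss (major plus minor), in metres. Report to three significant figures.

V = 4Q/(πD²) = 3.450 m/s; V²/2g = 0.6066 m
Re = 3.39×10^5, ε/D = 5.76×10^-6 → f = 0.01412 (Swamee-Jain)
Major: h_f = f(L/D)·V²/2g = 0.01412·3630·0.6066 = 31.09 m
Minor: ΣK = 5.53; h_m = ΣK·V²/2g = 3.355 m
Total H_L = 31.09 + 3.355 = 34.45 m

H_L ≈ 34.4 m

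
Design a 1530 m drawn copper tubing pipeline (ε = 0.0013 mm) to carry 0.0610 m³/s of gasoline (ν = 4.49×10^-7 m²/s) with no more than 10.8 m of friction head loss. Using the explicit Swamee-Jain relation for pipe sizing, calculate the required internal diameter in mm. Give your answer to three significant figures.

D ≈ 224 mm

Swamee-Jain (Type III): D = 0.66·[ε^1.25·(LQ²/(gh_f))^4.75 + ν·Q^9.4·(L/(gh_f))^5.2]^0.04
LQ²/(gh_f) = 0.05374; L/(gh_f) = 14.44
Term 1 = ε^1.25·(…)^4.75 = 4.08×10^-14; Term 2 = ν·Q^9.4·(…)^5.2 = 1.84×10^-12
D = 0.66·(4.08×10^-14 + 1.84×10^-12)^0.04 = 0.2241 m = 224 mm
Check: V = 1.55 m/s, Re = 7.72×10^5, f = 0.01225, h_f = 10.2 m ≈ 10.8 m ✓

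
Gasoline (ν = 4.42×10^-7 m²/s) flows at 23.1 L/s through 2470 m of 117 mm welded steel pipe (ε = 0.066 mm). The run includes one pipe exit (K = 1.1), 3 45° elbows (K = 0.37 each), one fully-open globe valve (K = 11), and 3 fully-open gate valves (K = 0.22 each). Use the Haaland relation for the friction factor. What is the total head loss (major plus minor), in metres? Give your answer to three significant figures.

H_L ≈ 92.1 m

V = 4Q/(πD²) = 2.149 m/s; V²/2g = 0.2353 m
Re = 5.69×10^5, ε/D = 5.64×10^-4 → f = 0.01788 (Haaland)
Major: h_f = f(L/D)·V²/2g = 0.01788·21111·0.2353 = 88.84 m
Minor: ΣK = 13.9; h_m = ΣK·V²/2g = 3.263 m
Total H_L = 88.84 + 3.263 = 92.10 m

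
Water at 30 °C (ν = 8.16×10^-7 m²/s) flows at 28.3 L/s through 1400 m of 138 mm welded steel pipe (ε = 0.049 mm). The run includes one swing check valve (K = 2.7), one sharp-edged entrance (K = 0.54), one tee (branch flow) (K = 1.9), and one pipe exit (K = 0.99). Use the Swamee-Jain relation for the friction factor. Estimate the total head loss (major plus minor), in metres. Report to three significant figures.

H_L ≈ 33.2 m

V = 4Q/(πD²) = 1.892 m/s; V²/2g = 0.1825 m
Re = 3.20×10^5, ε/D = 3.55×10^-4 → f = 0.01734 (Swamee-Jain)
Major: h_f = f(L/D)·V²/2g = 0.01734·10145·0.1825 = 32.10 m
Minor: ΣK = 6.13; h_m = ΣK·V²/2g = 1.119 m
Total H_L = 32.10 + 1.119 = 33.22 m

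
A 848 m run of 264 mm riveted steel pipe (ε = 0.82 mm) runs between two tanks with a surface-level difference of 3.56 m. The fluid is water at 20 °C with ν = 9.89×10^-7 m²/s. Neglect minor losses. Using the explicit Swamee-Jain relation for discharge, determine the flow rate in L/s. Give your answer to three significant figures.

Swamee-Jain (Type II): Q = -0.965·√(gD⁵h_f/L)·ln[ε/(3.7D) + √(3.17ν²L/(gD³h_f))]
√(gD⁵h_f/L) = √(9.81·0.264⁵·3.56/848) = 0.007267
ε/(3.7D) = 8.39×10^-4; √(3.17ν²L/(gD³h_f)) = 6.40×10^-5
Q = -0.965·0.007267·ln(9.034×10^-4) = 0.04916 m³/s
Check: V = 0.898 m/s, Re = 2.40×10^5, f = 0.02714, h_f = 3.58 m ≈ 3.56 m ✓

Q ≈ 49.2 L/s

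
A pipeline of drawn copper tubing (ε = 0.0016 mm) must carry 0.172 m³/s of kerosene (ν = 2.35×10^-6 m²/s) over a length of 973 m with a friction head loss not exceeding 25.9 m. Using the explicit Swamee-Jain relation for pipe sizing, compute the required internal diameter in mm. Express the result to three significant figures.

Swamee-Jain (Type III): D = 0.66·[ε^1.25·(LQ²/(gh_f))^4.75 + ν·Q^9.4·(L/(gh_f))^5.2]^0.04
LQ²/(gh_f) = 0.1133; L/(gh_f) = 3.830
Term 1 = ε^1.25·(…)^4.75 = 1.83×10^-12; Term 2 = ν·Q^9.4·(…)^5.2 = 1.65×10^-10
D = 0.66·(1.83×10^-12 + 1.65×10^-10)^0.04 = 0.2682 m = 268 mm
Check: V = 3.04 m/s, Re = 3.47×10^5, f = 0.01406, h_f = 24.1 m ≈ 25.9 m ✓

D ≈ 268 mm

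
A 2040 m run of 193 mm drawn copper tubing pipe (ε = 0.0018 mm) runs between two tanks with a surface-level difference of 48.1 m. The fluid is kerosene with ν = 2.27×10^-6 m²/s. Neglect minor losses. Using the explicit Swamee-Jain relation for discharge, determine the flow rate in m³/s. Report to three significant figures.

Swamee-Jain (Type II): Q = -0.965·√(gD⁵h_f/L)·ln[ε/(3.7D) + √(3.17ν²L/(gD³h_f))]
√(gD⁵h_f/L) = √(9.81·0.193⁵·48.1/2040) = 0.007870
ε/(3.7D) = 2.52×10^-6; √(3.17ν²L/(gD³h_f)) = 9.91×10^-5
Q = -0.965·0.007870·ln(1.016×10^-4) = 0.06983 m³/s
Check: V = 2.39 m/s, Re = 2.03×10^5, f = 0.01557, h_f = 47.8 m ≈ 48.1 m ✓

Q ≈ 0.0698 m³/s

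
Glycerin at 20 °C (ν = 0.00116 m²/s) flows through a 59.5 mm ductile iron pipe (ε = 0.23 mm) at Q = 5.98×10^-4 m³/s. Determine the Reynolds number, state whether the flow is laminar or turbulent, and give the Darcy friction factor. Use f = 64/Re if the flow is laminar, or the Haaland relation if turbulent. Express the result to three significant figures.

V = 4Q/(πD²) = 0.2151 m/s
Re = VD/ν = 0.2151·0.0595/0.00116 = 11.0
Re < 2300 → laminar → f = 64/Re = 5.802

Re ≈ 11.0; laminar; f = 64/Re ≈ 5.80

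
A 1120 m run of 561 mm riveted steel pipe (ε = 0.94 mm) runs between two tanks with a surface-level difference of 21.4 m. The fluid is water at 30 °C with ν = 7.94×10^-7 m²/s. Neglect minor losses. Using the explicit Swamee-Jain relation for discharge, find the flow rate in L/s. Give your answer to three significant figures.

Swamee-Jain (Type II): Q = -0.965·√(gD⁵h_f/L)·ln[ε/(3.7D) + √(3.17ν²L/(gD³h_f))]
√(gD⁵h_f/L) = √(9.81·0.561⁵·21.4/1120) = 0.1021
ε/(3.7D) = 4.53×10^-4; √(3.17ν²L/(gD³h_f)) = 7.77×10^-6
Q = -0.965·0.1021·ln(4.606×10^-4) = 0.7566 m³/s
Check: V = 3.06 m/s, Re = 2.16×10^6, f = 0.02250, h_f = 21.5 m ≈ 21.4 m ✓

Q ≈ 757 L/s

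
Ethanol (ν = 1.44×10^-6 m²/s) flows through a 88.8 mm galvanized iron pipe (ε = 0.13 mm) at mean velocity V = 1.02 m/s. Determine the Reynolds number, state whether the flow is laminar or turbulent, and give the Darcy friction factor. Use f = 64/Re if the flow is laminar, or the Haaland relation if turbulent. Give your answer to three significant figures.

Re = VD/ν = 1.020·0.0888/1.44×10^-6 = 6.29×10^4
Re > 4000 → turbulent; ε/D = 0.00146
Haaland: f = 0.02438

Re ≈ 6.29×10^4; turbulent; f ≈ 0.0244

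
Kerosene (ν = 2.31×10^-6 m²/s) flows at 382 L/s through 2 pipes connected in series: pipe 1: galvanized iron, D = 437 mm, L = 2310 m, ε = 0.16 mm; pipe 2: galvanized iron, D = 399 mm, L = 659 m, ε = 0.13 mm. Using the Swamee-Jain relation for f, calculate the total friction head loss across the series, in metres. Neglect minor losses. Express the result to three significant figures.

Pipe 1: V = 2.547 m/s, Re = 4.82×10^5, ε/D = 3.66×10^-4, f = 0.01691, h_1 = f(L/D)V²/2g = 29.56 m
Pipe 2: V = 3.055 m/s, Re = 5.28×10^5, ε/D = 3.26×10^-4, f = 0.01652, h_2 = f(L/D)V²/2g = 12.98 m
Series → Q common, losses add: H = Σh = 42.54 m

H ≈ 42.5 m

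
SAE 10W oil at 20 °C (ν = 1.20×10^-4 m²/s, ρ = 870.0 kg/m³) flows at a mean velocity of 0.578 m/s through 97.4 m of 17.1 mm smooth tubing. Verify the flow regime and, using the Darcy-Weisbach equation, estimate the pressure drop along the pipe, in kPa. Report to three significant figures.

Re = VD/ν = 0.578·0.01710/1.20×10^-4 = 82.4 → laminar (Re < 2300)
f = 64/Re = 0.7770
h_f = f(L/D)V²/(2g) = 0.7770·(97.4/0.01710)·0.578²/(2·9.81) = 75.36 m
Δp = ρg·h_f = 870.0·9.81·75.36 = 643.2 kPa

Δp ≈ 643 kPa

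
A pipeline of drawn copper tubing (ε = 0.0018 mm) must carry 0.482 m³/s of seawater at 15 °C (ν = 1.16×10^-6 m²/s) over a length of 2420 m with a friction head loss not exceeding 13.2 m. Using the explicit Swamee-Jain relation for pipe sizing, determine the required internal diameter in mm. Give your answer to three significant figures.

D ≈ 534 mm

Swamee-Jain (Type III): D = 0.66·[ε^1.25·(LQ²/(gh_f))^4.75 + ν·Q^9.4·(L/(gh_f))^5.2]^0.04
LQ²/(gh_f) = 4.342; L/(gh_f) = 18.69
Term 1 = ε^1.25·(…)^4.75 = 7.05×10^-5; Term 2 = ν·Q^9.4·(…)^5.2 = 0.00498
D = 0.66·(7.05×10^-5 + 0.00498)^0.04 = 0.5342 m = 534 mm
Check: V = 2.15 m/s, Re = 9.90×10^5, f = 0.01171, h_f = 12.5 m ≈ 13.2 m ✓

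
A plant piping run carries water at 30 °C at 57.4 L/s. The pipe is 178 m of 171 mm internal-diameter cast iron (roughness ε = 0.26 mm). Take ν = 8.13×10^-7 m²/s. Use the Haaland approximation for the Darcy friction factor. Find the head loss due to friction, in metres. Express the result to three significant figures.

h_f ≈ 7.36 m

V = 4Q/(πD²) = 4·0.0574/(π·0.171²) = 2.499 m/s
Re = VD/ν = 2.499·0.171/8.13×10^-7 = 5.26×10^5 → turbulent
ε/D = 0.26/171 = 0.00152
Haaland: f = 0.02222
h_f = f(L/D)V²/(2g) = 0.02222·(178/0.171)·2.499²/(2·9.81) = 7.363 m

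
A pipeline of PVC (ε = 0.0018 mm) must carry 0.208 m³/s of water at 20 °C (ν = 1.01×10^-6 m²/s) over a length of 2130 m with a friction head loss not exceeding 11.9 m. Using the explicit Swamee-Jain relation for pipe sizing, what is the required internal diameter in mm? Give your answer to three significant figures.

D ≈ 385 mm

Swamee-Jain (Type III): D = 0.66·[ε^1.25·(LQ²/(gh_f))^4.75 + ν·Q^9.4·(L/(gh_f))^5.2]^0.04
LQ²/(gh_f) = 0.7894; L/(gh_f) = 18.25
Term 1 = ε^1.25·(…)^4.75 = 2.14×10^-8; Term 2 = ν·Q^9.4·(…)^5.2 = 1.42×10^-6
D = 0.66·(2.14×10^-8 + 1.42×10^-6)^0.04 = 0.3854 m = 385 mm
Check: V = 1.78 m/s, Re = 6.80×10^5, f = 0.01249, h_f = 11.2 m ≈ 11.9 m ✓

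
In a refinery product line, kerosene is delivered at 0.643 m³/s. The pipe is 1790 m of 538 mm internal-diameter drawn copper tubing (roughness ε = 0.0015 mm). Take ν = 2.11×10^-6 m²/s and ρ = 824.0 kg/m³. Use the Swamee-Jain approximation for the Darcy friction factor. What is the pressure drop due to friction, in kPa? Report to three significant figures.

Δp ≈ 135 kPa

V = 4Q/(πD²) = 4·0.643/(π·0.538²) = 2.829 m/s
Re = VD/ν = 2.829·0.538/2.11×10^-6 = 7.21×10^5 → turbulent
ε/D = 0.0015/538 = 2.79×10^-6
Swamee-Jain: f = 0.01233
h_f = f(L/D)V²/(2g) = 0.01233·(1790/0.538)·2.829²/(2·9.81) = 16.73 m
Δp = ρg·h_f = 824.0·9.81·16.73 = 135.2 kPa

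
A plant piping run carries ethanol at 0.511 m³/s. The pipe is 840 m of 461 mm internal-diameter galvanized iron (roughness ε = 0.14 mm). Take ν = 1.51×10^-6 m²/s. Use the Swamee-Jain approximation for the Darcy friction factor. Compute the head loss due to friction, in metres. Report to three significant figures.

h_f ≈ 13.8 m

V = 4Q/(πD²) = 4·0.511/(π·0.461²) = 3.061 m/s
Re = VD/ν = 3.061·0.461/1.51×10^-6 = 9.35×10^5 → turbulent
ε/D = 0.14/461 = 3.04×10^-4
Swamee-Jain: f = 0.01584
h_f = f(L/D)V²/(2g) = 0.01584·(840/0.461)·3.061²/(2·9.81) = 13.78 m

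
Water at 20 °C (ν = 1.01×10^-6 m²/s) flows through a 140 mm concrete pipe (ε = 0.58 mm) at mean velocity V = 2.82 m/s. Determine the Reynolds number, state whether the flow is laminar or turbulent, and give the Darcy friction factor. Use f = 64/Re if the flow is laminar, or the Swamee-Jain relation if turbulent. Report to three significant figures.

Re ≈ 3.91×10^5; turbulent; f ≈ 0.0291

Re = VD/ν = 2.820·0.140/1.01×10^-6 = 3.91×10^5
Re > 4000 → turbulent; ε/D = 0.00414
Swamee-Jain: f = 0.02911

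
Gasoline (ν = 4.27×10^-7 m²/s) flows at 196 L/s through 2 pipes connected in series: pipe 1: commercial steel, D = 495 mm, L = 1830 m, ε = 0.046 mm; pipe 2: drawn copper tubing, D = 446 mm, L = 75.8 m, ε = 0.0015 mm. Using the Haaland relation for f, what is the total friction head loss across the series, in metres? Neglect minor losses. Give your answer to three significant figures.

H ≈ 2.70 m

Pipe 1: V = 1.018 m/s, Re = 1.18×10^6, ε/D = 9.29×10^-5, f = 0.01305, h_1 = f(L/D)V²/2g = 2.550 m
Pipe 2: V = 1.255 m/s, Re = 1.31×10^6, ε/D = 3.36×10^-6, f = 0.01114, h_2 = f(L/D)V²/2g = 0.1519 m
Series → Q common, losses add: H = Σh = 2.702 m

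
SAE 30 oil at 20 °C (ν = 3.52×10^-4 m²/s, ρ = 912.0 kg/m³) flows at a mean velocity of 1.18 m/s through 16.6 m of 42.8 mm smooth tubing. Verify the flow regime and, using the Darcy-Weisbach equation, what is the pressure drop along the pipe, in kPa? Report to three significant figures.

Δp ≈ 110 kPa

Re = VD/ν = 1.18·0.04280/3.52×10^-4 = 143 → laminar (Re < 2300)
f = 64/Re = 0.4461
h_f = f(L/D)V²/(2g) = 0.4461·(16.6/0.04280)·1.18²/(2·9.81) = 12.28 m
Δp = ρg·h_f = 912.0·9.81·12.28 = 109.8 kPa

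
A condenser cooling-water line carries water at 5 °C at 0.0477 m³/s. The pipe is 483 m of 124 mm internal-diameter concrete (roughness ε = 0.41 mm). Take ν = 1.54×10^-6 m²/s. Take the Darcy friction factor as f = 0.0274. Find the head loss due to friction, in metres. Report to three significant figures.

V = 4Q/(πD²) = 4·0.0477/(π·0.124²) = 3.950 m/s
h_f = f(L/D)V²/(2g) = 0.02740·(483/0.124)·3.950²/(2·9.81) = 84.87 m

h_f ≈ 84.9 m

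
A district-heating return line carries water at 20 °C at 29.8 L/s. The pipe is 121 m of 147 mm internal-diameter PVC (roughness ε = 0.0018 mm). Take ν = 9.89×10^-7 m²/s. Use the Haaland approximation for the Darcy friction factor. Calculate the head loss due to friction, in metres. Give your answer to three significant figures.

V = 4Q/(πD²) = 4·0.0298/(π·0.147²) = 1.756 m/s
Re = VD/ν = 1.756·0.147/9.89×10^-7 = 2.61×10^5 → turbulent
ε/D = 0.0018/147 = 1.22×10^-5
Haaland: f = 0.01481
h_f = f(L/D)V²/(2g) = 0.01481·(121/0.147)·1.756²/(2·9.81) = 1.916 m

h_f ≈ 1.92 m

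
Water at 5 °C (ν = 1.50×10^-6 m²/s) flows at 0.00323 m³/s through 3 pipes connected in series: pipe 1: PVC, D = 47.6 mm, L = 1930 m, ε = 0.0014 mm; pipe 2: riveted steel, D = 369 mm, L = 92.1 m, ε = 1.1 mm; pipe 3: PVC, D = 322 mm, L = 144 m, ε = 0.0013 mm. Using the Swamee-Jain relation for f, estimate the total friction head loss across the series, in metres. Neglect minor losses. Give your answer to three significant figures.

H ≈ 138 m

Pipe 1: V = 1.815 m/s, Re = 5.76×10^4, ε/D = 2.94×10^-5, f = 0.02025, h_1 = f(L/D)V²/2g = 137.8 m
Pipe 2: V = 0.03020 m/s, Re = 7430, ε/D = 0.00298, f = 0.03784, h_2 = f(L/D)V²/2g = 4.391×10^-4 m
Pipe 3: V = 0.03966 m/s, Re = 8510, ε/D = 4.04×10^-6, f = 0.03240, h_3 = f(L/D)V²/2g = 0.001162 m
Series → Q common, losses add: H = Σh = 137.8 m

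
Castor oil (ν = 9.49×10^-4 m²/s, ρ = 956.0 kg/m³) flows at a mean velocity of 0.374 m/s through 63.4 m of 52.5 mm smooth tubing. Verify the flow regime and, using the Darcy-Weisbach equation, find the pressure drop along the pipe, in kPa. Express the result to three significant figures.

Re = VD/ν = 0.374·0.05250/9.49×10^-4 = 20.7 → laminar (Re < 2300)
f = 64/Re = 3.093
h_f = f(L/D)V²/(2g) = 3.093·(63.4/0.05250)·0.374²/(2·9.81) = 26.63 m
Δp = ρg·h_f = 956.0·9.81·26.63 = 249.8 kPa

Δp ≈ 250 kPa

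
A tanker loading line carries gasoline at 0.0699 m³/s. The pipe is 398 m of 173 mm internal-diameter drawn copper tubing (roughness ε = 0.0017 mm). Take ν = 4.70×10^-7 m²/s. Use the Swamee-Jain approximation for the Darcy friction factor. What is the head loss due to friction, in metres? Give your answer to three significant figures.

V = 4Q/(πD²) = 4·0.0699/(π·0.173²) = 2.974 m/s
Re = VD/ν = 2.974·0.173/4.70×10^-7 = 1.09×10^6 → turbulent
ε/D = 0.0017/173 = 9.83×10^-6
Swamee-Jain: f = 0.01169
h_f = f(L/D)V²/(2g) = 0.01169·(398/0.173)·2.974²/(2·9.81) = 12.12 m

h_f ≈ 12.1 m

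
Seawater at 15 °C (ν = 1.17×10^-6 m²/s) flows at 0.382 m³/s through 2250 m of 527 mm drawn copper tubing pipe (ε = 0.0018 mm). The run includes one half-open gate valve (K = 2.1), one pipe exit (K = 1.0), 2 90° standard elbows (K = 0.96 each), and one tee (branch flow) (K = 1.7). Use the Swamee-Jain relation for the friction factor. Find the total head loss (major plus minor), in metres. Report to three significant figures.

V = 4Q/(πD²) = 1.751 m/s; V²/2g = 0.1563 m
Re = 7.89×10^5, ε/D = 3.42×10^-6 → f = 0.01216 (Swamee-Jain)
Major: h_f = f(L/D)·V²/2g = 0.01216·4269·0.1563 = 8.115 m
Minor: ΣK = 6.72; h_m = ΣK·V²/2g = 1.050 m
Total H_L = 8.115 + 1.050 = 9.165 m

H_L ≈ 9.17 m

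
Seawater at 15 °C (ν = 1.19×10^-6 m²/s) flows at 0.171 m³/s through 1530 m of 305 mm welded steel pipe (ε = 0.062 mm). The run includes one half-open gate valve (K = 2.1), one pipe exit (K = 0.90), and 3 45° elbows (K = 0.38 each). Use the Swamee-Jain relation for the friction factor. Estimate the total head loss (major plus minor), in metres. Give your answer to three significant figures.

V = 4Q/(πD²) = 2.340 m/s; V²/2g = 0.2792 m
Re = 6.00×10^5, ε/D = 2.03×10^-4 → f = 0.01531 (Swamee-Jain)
Major: h_f = f(L/D)·V²/2g = 0.01531·5016·0.2792 = 21.45 m
Minor: ΣK = 4.14; h_m = ΣK·V²/2g = 1.156 m
Total H_L = 21.45 + 1.156 = 22.61 m

H_L ≈ 22.6 m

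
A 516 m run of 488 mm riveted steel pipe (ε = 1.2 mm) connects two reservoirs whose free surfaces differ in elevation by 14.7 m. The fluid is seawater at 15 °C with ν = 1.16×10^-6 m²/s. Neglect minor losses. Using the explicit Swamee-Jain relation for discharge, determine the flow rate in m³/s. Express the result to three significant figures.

Q ≈ 0.619 m³/s

Swamee-Jain (Type II): Q = -0.965·√(gD⁵h_f/L)·ln[ε/(3.7D) + √(3.17ν²L/(gD³h_f))]
√(gD⁵h_f/L) = √(9.81·0.488⁵·14.7/516) = 0.08795
ε/(3.7D) = 6.65×10^-4; √(3.17ν²L/(gD³h_f)) = 1.15×10^-5
Q = -0.965·0.08795·ln(6.761×10^-4) = 0.6195 m³/s
Check: V = 3.31 m/s, Re = 1.39×10^6, f = 0.02493, h_f = 14.7 m ≈ 14.7 m ✓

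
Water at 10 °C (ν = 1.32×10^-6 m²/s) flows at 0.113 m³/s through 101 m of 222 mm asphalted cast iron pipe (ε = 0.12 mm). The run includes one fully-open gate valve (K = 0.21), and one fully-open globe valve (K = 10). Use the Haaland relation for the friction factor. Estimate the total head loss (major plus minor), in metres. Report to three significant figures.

V = 4Q/(πD²) = 2.919 m/s; V²/2g = 0.4344 m
Re = 4.91×10^5, ε/D = 5.41×10^-4 → f = 0.01784 (Haaland)
Major: h_f = f(L/D)·V²/2g = 0.01784·455.0·0.4344 = 3.526 m
Minor: ΣK = 10.2; h_m = ΣK·V²/2g = 4.435 m
Total H_L = 3.526 + 4.435 = 7.961 m

H_L ≈ 7.96 m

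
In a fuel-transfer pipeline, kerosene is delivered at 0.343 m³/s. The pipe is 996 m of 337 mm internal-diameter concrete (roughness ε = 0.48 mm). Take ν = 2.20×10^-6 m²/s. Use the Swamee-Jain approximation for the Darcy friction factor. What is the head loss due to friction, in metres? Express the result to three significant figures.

h_f ≈ 48.9 m

V = 4Q/(πD²) = 4·0.343/(π·0.337²) = 3.845 m/s
Re = VD/ν = 3.845·0.337/2.20×10^-6 = 5.89×10^5 → turbulent
ε/D = 0.48/337 = 0.00142
Swamee-Jain: f = 0.02195
h_f = f(L/D)V²/(2g) = 0.02195·(996/0.337)·3.845²/(2·9.81) = 48.89 m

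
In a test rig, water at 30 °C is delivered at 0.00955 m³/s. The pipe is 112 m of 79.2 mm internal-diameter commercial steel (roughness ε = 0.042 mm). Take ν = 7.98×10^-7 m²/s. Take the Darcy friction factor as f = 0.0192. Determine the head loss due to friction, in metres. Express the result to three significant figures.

h_f ≈ 5.20 m

V = 4Q/(πD²) = 4·0.00955/(π·0.0792²) = 1.938 m/s
h_f = f(L/D)V²/(2g) = 0.01920·(112/0.0792)·1.938²/(2·9.81) = 5.200 m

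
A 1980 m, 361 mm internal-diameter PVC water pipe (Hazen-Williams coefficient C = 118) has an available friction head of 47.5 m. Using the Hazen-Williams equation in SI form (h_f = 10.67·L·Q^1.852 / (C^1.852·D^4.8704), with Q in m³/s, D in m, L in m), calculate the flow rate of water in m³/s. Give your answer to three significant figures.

Q ≈ 0.301 m³/s

Rearranging: Q = [h_f·C^1.852·D^4.8704 / (10.67·L)]^(1/1.852)
Q = [47.5·118^1.852·0.361^4.8704 / (10.67·1980)]^0.540 = 0.3008 m³/s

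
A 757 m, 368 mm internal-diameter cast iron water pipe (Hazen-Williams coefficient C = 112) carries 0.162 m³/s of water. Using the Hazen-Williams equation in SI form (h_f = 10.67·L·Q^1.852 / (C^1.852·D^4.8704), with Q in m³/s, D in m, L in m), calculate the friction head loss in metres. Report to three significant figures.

h_f ≈ 5.79 m

h_f = 10.67·757·0.162^1.852 / (112^1.852·0.368^4.8704) = 5.789 m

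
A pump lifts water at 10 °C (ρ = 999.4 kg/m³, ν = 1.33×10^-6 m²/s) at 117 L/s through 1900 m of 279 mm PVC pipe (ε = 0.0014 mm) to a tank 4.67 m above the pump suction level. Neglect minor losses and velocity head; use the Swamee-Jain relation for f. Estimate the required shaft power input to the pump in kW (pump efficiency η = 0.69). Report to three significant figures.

P_shaft ≈ 36.7 kW

V = 4Q/(πD²) = 1.914 m/s; Re = 4.01×10^5; ε/D = 5.02×10^-6; f = 0.01369
h_f = f(L/D)V²/2g = 17.40 m
Total head H = z + h_f = 4.67 + 17.40 = 22.07 m
P_hyd = ρgQH = 999.4·9.81·0.117·22.07 = 25.32 kW
P_shaft = P_hyd/η = 25.32/0.69 = 36.70 kW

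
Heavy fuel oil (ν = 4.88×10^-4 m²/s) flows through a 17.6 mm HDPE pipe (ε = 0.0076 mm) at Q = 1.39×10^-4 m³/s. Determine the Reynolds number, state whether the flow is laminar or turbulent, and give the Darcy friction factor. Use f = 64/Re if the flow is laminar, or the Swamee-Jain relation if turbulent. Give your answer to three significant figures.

Re ≈ 20.6; laminar; f = 64/Re ≈ 3.11

V = 4Q/(πD²) = 0.5713 m/s
Re = VD/ν = 0.5713·0.0176/4.88×10^-4 = 20.6
Re < 2300 → laminar → f = 64/Re = 3.106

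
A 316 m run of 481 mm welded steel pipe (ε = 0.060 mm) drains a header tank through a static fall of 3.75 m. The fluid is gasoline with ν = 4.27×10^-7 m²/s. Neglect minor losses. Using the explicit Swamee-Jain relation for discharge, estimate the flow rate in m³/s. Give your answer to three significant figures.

Q ≈ 0.534 m³/s

Swamee-Jain (Type II): Q = -0.965·√(gD⁵h_f/L)·ln[ε/(3.7D) + √(3.17ν²L/(gD³h_f))]
√(gD⁵h_f/L) = √(9.81·0.481⁵·3.75/316) = 0.05475
ε/(3.7D) = 3.37×10^-5; √(3.17ν²L/(gD³h_f)) = 6.68×10^-6
Q = -0.965·0.05475·ln(4.039×10^-5) = 0.5345 m³/s
Check: V = 2.94 m/s, Re = 3.31×10^6, f = 0.01302, h_f = 3.77 m ≈ 3.75 m ✓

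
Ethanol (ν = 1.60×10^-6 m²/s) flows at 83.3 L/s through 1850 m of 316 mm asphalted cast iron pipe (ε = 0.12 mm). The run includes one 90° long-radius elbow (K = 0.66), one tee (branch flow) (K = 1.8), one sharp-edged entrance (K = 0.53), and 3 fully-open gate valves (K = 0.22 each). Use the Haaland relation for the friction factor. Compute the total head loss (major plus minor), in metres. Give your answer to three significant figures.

V = 4Q/(πD²) = 1.062 m/s; V²/2g = 0.05750 m
Re = 2.10×10^5, ε/D = 3.80×10^-4 → f = 0.01789 (Haaland)
Major: h_f = f(L/D)·V²/2g = 0.01789·5854·0.05750 = 6.023 m
Minor: ΣK = 3.65; h_m = ΣK·V²/2g = 0.2099 m
Total H_L = 6.023 + 0.2099 = 6.233 m

H_L ≈ 6.23 m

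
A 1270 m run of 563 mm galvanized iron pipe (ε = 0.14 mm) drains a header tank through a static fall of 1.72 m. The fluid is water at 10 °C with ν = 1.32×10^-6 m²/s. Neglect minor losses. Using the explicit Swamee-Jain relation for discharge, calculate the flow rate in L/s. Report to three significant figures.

Swamee-Jain (Type II): Q = -0.965·√(gD⁵h_f/L)·ln[ε/(3.7D) + √(3.17ν²L/(gD³h_f))]
√(gD⁵h_f/L) = √(9.81·0.563⁵·1.72/1270) = 0.02741
ε/(3.7D) = 6.72×10^-5; √(3.17ν²L/(gD³h_f)) = 4.83×10^-5
Q = -0.965·0.02741·ln(1.155×10^-4) = 0.2398 m³/s
Check: V = 0.963 m/s, Re = 4.11×10^5, f = 0.01620, h_f = 1.73 m ≈ 1.72 m ✓

Q ≈ 240 L/s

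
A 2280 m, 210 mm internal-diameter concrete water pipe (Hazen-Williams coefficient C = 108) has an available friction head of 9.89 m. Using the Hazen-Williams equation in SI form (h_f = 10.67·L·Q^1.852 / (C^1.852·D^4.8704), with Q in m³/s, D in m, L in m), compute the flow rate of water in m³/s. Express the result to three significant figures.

Q ≈ 0.0263 m³/s

Rearranging: Q = [h_f·C^1.852·D^4.8704 / (10.67·L)]^(1/1.852)
Q = [9.89·108^1.852·0.210^4.8704 / (10.67·2280)]^0.540 = 0.02631 m³/s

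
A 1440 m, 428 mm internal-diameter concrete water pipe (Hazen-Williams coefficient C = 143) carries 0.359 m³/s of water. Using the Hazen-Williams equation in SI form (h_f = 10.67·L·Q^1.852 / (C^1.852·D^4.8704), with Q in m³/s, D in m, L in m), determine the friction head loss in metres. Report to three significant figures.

h_f = 10.67·1440·0.359^1.852 / (143^1.852·0.428^4.8704) = 14.65 m

h_f ≈ 14.7 m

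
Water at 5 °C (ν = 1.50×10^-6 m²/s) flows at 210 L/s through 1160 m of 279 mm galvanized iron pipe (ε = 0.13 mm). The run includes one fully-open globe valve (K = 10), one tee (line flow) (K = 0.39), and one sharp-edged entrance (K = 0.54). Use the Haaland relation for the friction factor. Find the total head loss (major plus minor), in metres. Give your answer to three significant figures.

H_L ≈ 49.5 m

V = 4Q/(πD²) = 3.435 m/s; V²/2g = 0.6014 m
Re = 6.39×10^5, ε/D = 4.66×10^-4 → f = 0.01718 (Haaland)
Major: h_f = f(L/D)·V²/2g = 0.01718·4158·0.6014 = 42.95 m
Minor: ΣK = 10.9; h_m = ΣK·V²/2g = 6.573 m
Total H_L = 42.95 + 6.573 = 49.52 m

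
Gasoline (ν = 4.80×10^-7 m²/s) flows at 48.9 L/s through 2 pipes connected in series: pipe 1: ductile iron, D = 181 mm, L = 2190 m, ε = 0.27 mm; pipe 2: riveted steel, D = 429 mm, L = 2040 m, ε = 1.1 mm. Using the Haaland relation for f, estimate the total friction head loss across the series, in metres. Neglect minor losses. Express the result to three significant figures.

H ≈ 49.7 m

Pipe 1: V = 1.900 m/s, Re = 7.17×10^5, ε/D = 0.00149, f = 0.02202, h_1 = f(L/D)V²/2g = 49.04 m
Pipe 2: V = 0.3383 m/s, Re = 3.02×10^5, ε/D = 0.00256, f = 0.02554, h_2 = f(L/D)V²/2g = 0.7085 m
Series → Q common, losses add: H = Σh = 49.75 m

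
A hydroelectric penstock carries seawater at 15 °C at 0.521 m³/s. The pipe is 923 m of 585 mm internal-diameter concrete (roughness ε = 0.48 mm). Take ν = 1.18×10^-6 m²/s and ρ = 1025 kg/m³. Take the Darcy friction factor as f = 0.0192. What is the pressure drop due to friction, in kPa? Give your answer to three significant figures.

Δp ≈ 58.3 kPa

V = 4Q/(πD²) = 4·0.521/(π·0.585²) = 1.938 m/s
h_f = f(L/D)V²/(2g) = 0.01920·(923/0.585)·1.938²/(2·9.81) = 5.801 m
Δp = ρg·h_f = 1025·9.81·5.801 = 58.33 kPa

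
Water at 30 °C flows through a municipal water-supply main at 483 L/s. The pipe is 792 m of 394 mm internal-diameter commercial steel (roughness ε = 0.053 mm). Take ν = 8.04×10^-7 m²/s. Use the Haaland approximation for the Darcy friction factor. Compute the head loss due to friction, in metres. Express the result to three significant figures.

h_f ≈ 21.4 m

V = 4Q/(πD²) = 4·0.483/(π·0.394²) = 3.962 m/s
Re = VD/ν = 3.962·0.394/8.04×10^-7 = 1.94×10^6 → turbulent
ε/D = 0.053/394 = 1.35×10^-4
Haaland: f = 0.01332
h_f = f(L/D)V²/(2g) = 0.01332·(792/0.394)·3.962²/(2·9.81) = 21.42 m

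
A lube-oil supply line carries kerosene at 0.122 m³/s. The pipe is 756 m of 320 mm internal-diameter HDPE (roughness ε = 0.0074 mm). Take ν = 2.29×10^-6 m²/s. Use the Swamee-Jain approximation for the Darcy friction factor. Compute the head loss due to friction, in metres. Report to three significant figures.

V = 4Q/(πD²) = 4·0.122/(π·0.320²) = 1.517 m/s
Re = VD/ν = 1.517·0.320/2.29×10^-6 = 2.12×10^5 → turbulent
ε/D = 0.0074/320 = 2.31×10^-5
Swamee-Jain: f = 0.01558
h_f = f(L/D)V²/(2g) = 0.01558·(756/0.320)·1.517²/(2·9.81) = 4.316 m

h_f ≈ 4.32 m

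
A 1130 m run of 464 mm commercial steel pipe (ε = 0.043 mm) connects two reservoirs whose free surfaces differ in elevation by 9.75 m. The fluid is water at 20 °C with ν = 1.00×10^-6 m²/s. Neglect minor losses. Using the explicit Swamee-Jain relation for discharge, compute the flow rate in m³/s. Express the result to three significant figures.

Q ≈ 0.413 m³/s

Swamee-Jain (Type II): Q = -0.965·√(gD⁵h_f/L)·ln[ε/(3.7D) + √(3.17ν²L/(gD³h_f))]
√(gD⁵h_f/L) = √(9.81·0.464⁵·9.75/1130) = 0.04267
ε/(3.7D) = 2.50×10^-5; √(3.17ν²L/(gD³h_f)) = 1.94×10^-5
Q = -0.965·0.04267·ln(4.441×10^-5) = 0.4126 m³/s
Check: V = 2.44 m/s, Re = 1.13×10^6, f = 0.01326, h_f = 9.80 m ≈ 9.75 m ✓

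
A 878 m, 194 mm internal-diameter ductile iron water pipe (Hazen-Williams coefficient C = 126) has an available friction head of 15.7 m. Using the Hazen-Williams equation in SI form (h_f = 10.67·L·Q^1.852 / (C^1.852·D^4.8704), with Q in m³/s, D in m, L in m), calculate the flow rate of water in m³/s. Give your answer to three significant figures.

Q ≈ 0.0535 m³/s

Rearranging: Q = [h_f·C^1.852·D^4.8704 / (10.67·L)]^(1/1.852)
Q = [15.7·126^1.852·0.194^4.8704 / (10.67·878)]^0.540 = 0.05353 m³/s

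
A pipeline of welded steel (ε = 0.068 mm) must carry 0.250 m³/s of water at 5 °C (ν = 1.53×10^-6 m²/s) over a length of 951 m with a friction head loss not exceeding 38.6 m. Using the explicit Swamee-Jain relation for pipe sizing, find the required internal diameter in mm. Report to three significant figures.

Swamee-Jain (Type III): D = 0.66·[ε^1.25·(LQ²/(gh_f))^4.75 + ν·Q^9.4·(L/(gh_f))^5.2]^0.04
LQ²/(gh_f) = 0.1570; L/(gh_f) = 2.511
Term 1 = ε^1.25·(…)^4.75 = 9.35×10^-10; Term 2 = ν·Q^9.4·(…)^5.2 = 4.03×10^-10
D = 0.66·(9.35×10^-10 + 4.03×10^-10)^0.04 = 0.2915 m = 291 mm
Check: V = 3.75 m/s, Re = 7.14×10^5, f = 0.01542, h_f = 36.0 m ≈ 38.6 m ✓

D ≈ 291 mm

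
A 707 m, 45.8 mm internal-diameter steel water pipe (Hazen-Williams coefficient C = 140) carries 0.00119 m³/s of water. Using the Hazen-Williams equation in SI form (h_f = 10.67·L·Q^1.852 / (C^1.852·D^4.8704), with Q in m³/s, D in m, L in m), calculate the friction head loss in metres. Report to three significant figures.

h_f ≈ 10.2 m

h_f = 10.67·707·0.00119^1.852 / (140^1.852·0.0458^4.8704) = 10.21 m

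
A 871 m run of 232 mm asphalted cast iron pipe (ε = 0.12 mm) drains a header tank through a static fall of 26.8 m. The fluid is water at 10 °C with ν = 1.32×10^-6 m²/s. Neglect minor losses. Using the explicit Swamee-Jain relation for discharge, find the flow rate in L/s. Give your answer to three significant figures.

Q ≈ 119 L/s

Swamee-Jain (Type II): Q = -0.965·√(gD⁵h_f/L)·ln[ε/(3.7D) + √(3.17ν²L/(gD³h_f))]
√(gD⁵h_f/L) = √(9.81·0.232⁵·26.8/871) = 0.01424
ε/(3.7D) = 1.40×10^-4; √(3.17ν²L/(gD³h_f)) = 3.83×10^-5
Q = -0.965·0.01424·ln(1.781×10^-4) = 0.1187 m³/s
Check: V = 2.81 m/s, Re = 4.93×10^5, f = 0.01790, h_f = 27.0 m ≈ 26.8 m ✓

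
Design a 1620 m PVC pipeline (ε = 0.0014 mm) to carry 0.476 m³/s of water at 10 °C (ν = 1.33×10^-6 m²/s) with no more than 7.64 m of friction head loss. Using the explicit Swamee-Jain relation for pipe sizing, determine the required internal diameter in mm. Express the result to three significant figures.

Swamee-Jain (Type III): D = 0.66·[ε^1.25·(LQ²/(gh_f))^4.75 + ν·Q^9.4·(L/(gh_f))^5.2]^0.04
LQ²/(gh_f) = 4.897; L/(gh_f) = 21.61
Term 1 = ε^1.25·(…)^4.75 = 9.12×10^-5; Term 2 = ν·Q^9.4·(…)^5.2 = 0.0108
D = 0.66·(9.12×10^-5 + 0.0108)^0.04 = 0.5509 m = 551 mm
Check: V = 2.00 m/s, Re = 8.27×10^5, f = 0.01204, h_f = 7.20 m ≈ 7.64 m ✓

D ≈ 551 mm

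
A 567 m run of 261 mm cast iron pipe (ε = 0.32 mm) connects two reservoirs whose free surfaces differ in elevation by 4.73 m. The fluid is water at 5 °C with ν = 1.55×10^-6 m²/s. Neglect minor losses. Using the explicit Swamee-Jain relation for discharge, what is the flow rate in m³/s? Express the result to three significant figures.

Swamee-Jain (Type II): Q = -0.965·√(gD⁵h_f/L)·ln[ε/(3.7D) + √(3.17ν²L/(gD³h_f))]
√(gD⁵h_f/L) = √(9.81·0.261⁵·4.73/567) = 0.009956
ε/(3.7D) = 3.31×10^-4; √(3.17ν²L/(gD³h_f)) = 7.23×10^-5
Q = -0.965·0.009956·ln(4.037×10^-4) = 0.07508 m³/s
Check: V = 1.40 m/s, Re = 2.36×10^5, f = 0.02186, h_f = 4.77 m ≈ 4.73 m ✓

Q ≈ 0.0751 m³/s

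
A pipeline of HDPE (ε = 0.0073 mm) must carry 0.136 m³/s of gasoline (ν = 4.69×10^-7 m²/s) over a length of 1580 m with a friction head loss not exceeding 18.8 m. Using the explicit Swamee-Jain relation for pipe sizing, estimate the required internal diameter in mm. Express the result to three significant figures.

Swamee-Jain (Type III): D = 0.66·[ε^1.25·(LQ²/(gh_f))^4.75 + ν·Q^9.4·(L/(gh_f))^5.2]^0.04
LQ²/(gh_f) = 0.1585; L/(gh_f) = 8.567
Term 1 = ε^1.25·(…)^4.75 = 6.01×10^-11; Term 2 = ν·Q^9.4·(…)^5.2 = 2.38×10^-10
D = 0.66·(6.01×10^-11 + 2.38×10^-10)^0.04 = 0.2745 m = 274 mm
Check: V = 2.30 m/s, Re = 1.35×10^6, f = 0.01178, h_f = 18.2 m ≈ 18.8 m ✓

D ≈ 274 mm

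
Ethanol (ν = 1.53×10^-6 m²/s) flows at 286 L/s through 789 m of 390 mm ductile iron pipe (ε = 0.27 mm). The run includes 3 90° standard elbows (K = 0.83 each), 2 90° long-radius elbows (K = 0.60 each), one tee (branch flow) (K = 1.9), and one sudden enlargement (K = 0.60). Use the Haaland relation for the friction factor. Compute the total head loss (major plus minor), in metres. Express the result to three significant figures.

V = 4Q/(πD²) = 2.394 m/s; V²/2g = 0.2921 m
Re = 6.10×10^5, ε/D = 6.92×10^-4 → f = 0.01858 (Haaland)
Major: h_f = f(L/D)·V²/2g = 0.01858·2023·0.2921 = 10.98 m
Minor: ΣK = 6.19; h_m = ΣK·V²/2g = 1.808 m
Total H_L = 10.98 + 1.808 = 12.79 m

H_L ≈ 12.8 m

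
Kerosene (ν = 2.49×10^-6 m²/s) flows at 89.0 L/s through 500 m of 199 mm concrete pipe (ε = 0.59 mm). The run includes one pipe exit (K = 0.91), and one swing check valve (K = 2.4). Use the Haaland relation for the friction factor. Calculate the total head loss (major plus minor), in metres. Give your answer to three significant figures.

H_L ≈ 29.3 m

V = 4Q/(πD²) = 2.862 m/s; V²/2g = 0.4173 m
Re = 2.29×10^5, ε/D = 0.00296 → f = 0.02666 (Haaland)
Major: h_f = f(L/D)·V²/2g = 0.02666·2513·0.4173 = 27.96 m
Minor: ΣK = 3.31; h_m = ΣK·V²/2g = 1.381 m
Total H_L = 27.96 + 1.381 = 29.34 m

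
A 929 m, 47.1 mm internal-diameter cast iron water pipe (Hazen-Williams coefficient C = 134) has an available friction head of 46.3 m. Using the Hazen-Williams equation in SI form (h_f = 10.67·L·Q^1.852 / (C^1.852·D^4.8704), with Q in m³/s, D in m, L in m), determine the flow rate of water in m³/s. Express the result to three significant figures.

Rearranging: Q = [h_f·C^1.852·D^4.8704 / (10.67·L)]^(1/1.852)
Q = [46.3·134^1.852·0.0471^4.8704 / (10.67·929)]^0.540 = 0.002393 m³/s

Q ≈ 0.00239 m³/s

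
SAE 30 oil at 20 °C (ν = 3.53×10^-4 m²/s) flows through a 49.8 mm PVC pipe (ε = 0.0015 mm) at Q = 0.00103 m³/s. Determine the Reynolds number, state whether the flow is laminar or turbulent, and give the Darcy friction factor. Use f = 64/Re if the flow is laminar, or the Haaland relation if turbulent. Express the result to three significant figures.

V = 4Q/(πD²) = 0.5288 m/s
Re = VD/ν = 0.5288·0.0498/3.53×10^-4 = 74.6
Re < 2300 → laminar → f = 64/Re = 0.8579

Re ≈ 74.6; laminar; f = 64/Re ≈ 0.858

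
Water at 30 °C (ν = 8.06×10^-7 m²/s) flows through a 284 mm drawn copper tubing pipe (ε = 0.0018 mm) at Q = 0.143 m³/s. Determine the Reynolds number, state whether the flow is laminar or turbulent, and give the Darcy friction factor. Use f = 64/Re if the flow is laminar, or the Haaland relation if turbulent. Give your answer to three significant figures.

Re ≈ 7.95×10^5; turbulent; f ≈ 0.0121

V = 4Q/(πD²) = 2.257 m/s
Re = VD/ν = 2.257·0.284/8.06×10^-7 = 7.95×10^5
Re > 4000 → turbulent; ε/D = 6.34×10^-6
Haaland: f = 0.01214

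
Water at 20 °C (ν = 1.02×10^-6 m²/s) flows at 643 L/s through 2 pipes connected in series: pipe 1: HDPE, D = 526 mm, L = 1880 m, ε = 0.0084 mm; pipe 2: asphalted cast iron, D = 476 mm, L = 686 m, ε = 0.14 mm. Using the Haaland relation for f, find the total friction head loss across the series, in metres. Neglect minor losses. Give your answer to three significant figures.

H ≈ 32.5 m

Pipe 1: V = 2.959 m/s, Re = 1.53×10^6, ε/D = 1.60×10^-5, f = 0.01120, h_1 = f(L/D)V²/2g = 17.87 m
Pipe 2: V = 3.613 m/s, Re = 1.69×10^6, ε/D = 2.94×10^-4, f = 0.01530, h_2 = f(L/D)V²/2g = 14.67 m
Series → Q common, losses add: H = Σh = 32.54 m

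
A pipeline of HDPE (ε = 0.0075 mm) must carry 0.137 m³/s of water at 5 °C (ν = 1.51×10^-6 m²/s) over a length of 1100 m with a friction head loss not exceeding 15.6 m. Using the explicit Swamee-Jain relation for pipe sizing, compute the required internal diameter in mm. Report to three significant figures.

Swamee-Jain (Type III): D = 0.66·[ε^1.25·(LQ²/(gh_f))^4.75 + ν·Q^9.4·(L/(gh_f))^5.2]^0.04
LQ²/(gh_f) = 0.1349; L/(gh_f) = 7.188
Term 1 = ε^1.25·(…)^4.75 = 2.89×10^-11; Term 2 = ν·Q^9.4·(…)^5.2 = 3.30×10^-10
D = 0.66·(2.89×10^-11 + 3.30×10^-10)^0.04 = 0.2765 m = 277 mm
Check: V = 2.28 m/s, Re = 4.18×10^5, f = 0.01390, h_f = 14.7 m ≈ 15.6 m ✓

D ≈ 277 mm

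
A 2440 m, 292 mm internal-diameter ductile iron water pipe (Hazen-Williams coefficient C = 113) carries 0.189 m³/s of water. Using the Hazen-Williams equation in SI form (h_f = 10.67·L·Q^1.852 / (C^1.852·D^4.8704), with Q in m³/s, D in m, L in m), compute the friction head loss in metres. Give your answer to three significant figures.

h_f ≈ 75.3 m

h_f = 10.67·2440·0.189^1.852 / (113^1.852·0.292^4.8704) = 75.35 m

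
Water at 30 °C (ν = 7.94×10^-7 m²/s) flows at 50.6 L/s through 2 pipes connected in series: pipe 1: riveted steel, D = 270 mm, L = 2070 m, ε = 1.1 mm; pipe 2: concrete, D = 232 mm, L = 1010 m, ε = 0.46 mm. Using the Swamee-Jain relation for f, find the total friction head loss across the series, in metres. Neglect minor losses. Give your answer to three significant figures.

Pipe 1: V = 0.8838 m/s, Re = 3.01×10^5, ε/D = 0.00407, f = 0.02907, h_1 = f(L/D)V²/2g = 8.873 m
Pipe 2: V = 1.197 m/s, Re = 3.50×10^5, ε/D = 0.00198, f = 0.02403, h_2 = f(L/D)V²/2g = 7.638 m
Series → Q common, losses add: H = Σh = 16.51 m

H ≈ 16.5 m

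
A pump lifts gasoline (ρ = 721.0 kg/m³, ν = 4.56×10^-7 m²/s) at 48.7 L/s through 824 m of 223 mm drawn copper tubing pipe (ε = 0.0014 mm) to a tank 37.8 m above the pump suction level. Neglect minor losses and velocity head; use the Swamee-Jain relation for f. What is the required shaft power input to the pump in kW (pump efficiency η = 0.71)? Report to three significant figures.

V = 4Q/(πD²) = 1.247 m/s; Re = 6.10×10^5; ε/D = 6.28×10^-6; f = 0.01275
h_f = f(L/D)V²/2g = 3.734 m
Total head H = z + h_f = 37.8 + 3.734 = 41.53 m
P_hyd = ρgQH = 721.0·9.81·0.0487·41.53 = 14.31 kW
P_shaft = P_hyd/η = 14.31/0.71 = 20.15 kW

P_shaft ≈ 20.2 kW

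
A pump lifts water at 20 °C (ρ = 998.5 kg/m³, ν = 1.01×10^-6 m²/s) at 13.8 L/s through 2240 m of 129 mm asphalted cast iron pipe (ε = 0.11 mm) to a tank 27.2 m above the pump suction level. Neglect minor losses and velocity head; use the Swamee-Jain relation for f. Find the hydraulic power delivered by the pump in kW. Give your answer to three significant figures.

P_hyd ≈ 6.51 kW

V = 4Q/(πD²) = 1.056 m/s; Re = 1.35×10^5; ε/D = 8.53×10^-4; f = 0.02121
h_f = f(L/D)V²/2g = 20.93 m
Total head H = z + h_f = 27.2 + 20.93 = 48.13 m
P_hyd = ρgQH = 998.5·9.81·0.0138·48.13 = 6.506 kW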